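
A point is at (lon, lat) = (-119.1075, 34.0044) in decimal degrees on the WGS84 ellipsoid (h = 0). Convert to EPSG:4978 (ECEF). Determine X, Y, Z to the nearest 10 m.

WGS84: a = 6378137 m, e² = 0.006694380; N(φ) = a/√(1−e²sin²φ) = 6384824.735 m.
X = (N+h)·cosφ·cosλ = -2574771.440 m; Y = (N+h)·cosφ·sinλ = -4624526.623 m; Z = (N(1−e²)+h)·sinφ = 3546851.172 m.

X -2574770 m, Y -4624530 m, Z 3546850 m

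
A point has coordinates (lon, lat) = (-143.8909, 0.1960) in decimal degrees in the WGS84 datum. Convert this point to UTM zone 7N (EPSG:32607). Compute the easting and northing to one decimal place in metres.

Zone 7 central meridian λ₀ = 6×7 − 183 = -141°; Δλ = -2.8909°.
Transverse Mercator on WGS84 with k₀ = 0.9996 gives E = 178179.585 m, N = 21691.681 m.

E 178179.6 m, N 21691.7 m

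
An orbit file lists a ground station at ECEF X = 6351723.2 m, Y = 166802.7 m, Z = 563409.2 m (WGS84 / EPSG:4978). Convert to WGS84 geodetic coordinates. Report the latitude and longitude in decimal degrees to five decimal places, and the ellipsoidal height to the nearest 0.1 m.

lat 5.10120°, lon 1.50430°, h 873.9 m

λ = atan2(Y, X) = 1.50429960°; p = √(X²+Y²) = 6353913.0 m.
Bowring's method on WGS84 (a = 6378137 m, b = 6356752.314 m) gives φ = 5.10120004°, h = 873.872 m.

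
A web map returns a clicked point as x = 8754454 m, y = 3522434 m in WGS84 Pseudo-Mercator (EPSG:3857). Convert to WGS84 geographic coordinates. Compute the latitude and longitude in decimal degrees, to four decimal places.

lat 30.1468°, lon 78.6426°

R = 6378137 m. λ = x/R = 78.64259832°.
φ = 2·arctan(exp(y/R)) − 90° = 2·arctan(1.73719) − 90° = 30.14680306°.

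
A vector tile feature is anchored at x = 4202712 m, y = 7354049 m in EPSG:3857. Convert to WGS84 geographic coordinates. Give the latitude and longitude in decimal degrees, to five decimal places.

R = 6378137 m. λ = x/R = 37.75360424°.
φ = 2·arctan(exp(y/R)) − 90° = 2·arctan(3.16771) − 90° = 54.95970191°.

lat 54.95970°, lon 37.75360°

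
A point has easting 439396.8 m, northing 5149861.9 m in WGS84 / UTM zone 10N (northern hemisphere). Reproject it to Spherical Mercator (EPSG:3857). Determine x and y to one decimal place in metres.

Unproject from UTM 10N (λ₀ = -123°) → φ = 46.49959993°, λ = -123.78980010°.
Web Mercator (R = 6378137 m): x = -13780217.513 m, y = 5860775.131 m.

x -13780217.5 m, y 5860775.1 m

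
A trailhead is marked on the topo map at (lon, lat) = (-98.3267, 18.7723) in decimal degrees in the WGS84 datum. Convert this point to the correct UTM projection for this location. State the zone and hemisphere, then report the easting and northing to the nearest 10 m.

Longitude -98.3267° lies in the 6° band [-102°, -96°), giving zone 14; latitude is north of the equator, so 14N.
Zone 14 central meridian λ₀ = 6×14 − 183 = -99°; Δλ = +0.6733°.
Transverse Mercator on WGS84 with k₀ = 0.9996 gives E = 570961.889 m, N = 2075767.439 m.

Zone 14N: E 570960 m, N 2075770 m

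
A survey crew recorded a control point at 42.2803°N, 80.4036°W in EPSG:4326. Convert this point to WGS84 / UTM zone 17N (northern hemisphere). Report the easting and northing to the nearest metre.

Zone 17 central meridian λ₀ = 6×17 − 183 = -81°; Δλ = +0.5964°.
Transverse Mercator on WGS84 with k₀ = 0.9996 gives E = 549175.159 m, N = 4681070.562 m.

E 549175 m, N 4681071 m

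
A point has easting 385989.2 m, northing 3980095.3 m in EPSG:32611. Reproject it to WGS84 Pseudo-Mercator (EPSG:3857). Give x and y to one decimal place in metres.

x -13165121.7 m, y 4294926.3 m

Unproject from UTM 11N (λ₀ = -117°) → φ = 35.95859992°, λ = -118.26430024°.
Web Mercator (R = 6378137 m): x = -13165121.681 m, y = 4294926.279 m.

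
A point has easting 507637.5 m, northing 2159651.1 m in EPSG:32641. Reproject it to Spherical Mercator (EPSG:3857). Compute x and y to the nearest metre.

x 7021232 m, y 2217624 m

Unproject from UTM 41N (λ₀ = 63°) → φ = 19.53159962°, λ = 63.07279968°.
Web Mercator (R = 6378137 m): x = 7021231.943 m, y = 2217624.245 m.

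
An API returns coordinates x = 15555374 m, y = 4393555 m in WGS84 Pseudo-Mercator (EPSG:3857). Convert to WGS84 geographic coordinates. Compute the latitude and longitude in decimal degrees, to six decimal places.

R = 6378137 m. λ = x/R = 139.73630214°.
φ = 2·arctan(exp(y/R)) − 90° = 2·arctan(1.99142) − 90° = 36.67249788°.

lat 36.672498°, lon 139.736302°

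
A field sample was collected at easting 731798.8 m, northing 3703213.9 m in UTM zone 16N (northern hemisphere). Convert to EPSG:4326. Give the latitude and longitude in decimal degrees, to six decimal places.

lat 33.443300°, lon -84.506400°

Zone 16N: λ₀ = -87°, k₀ = 0.9996, false easting 500000 m.
Meridian distance M = (N − FN)/k₀ = 3704695.8 m.
Inverse transverse Mercator on WGS84 gives φ = 33.44329993°, λ = -84.50640013°.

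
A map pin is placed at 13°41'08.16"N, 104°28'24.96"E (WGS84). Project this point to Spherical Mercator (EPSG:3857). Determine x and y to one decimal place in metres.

x 11629948.0 m, y 1538170.7 m

Web Mercator is spherical with R = a = 6378137 m.
x = R·λ = 6378137 × 1.823408301 = 11629947.953 m.
y = R·ln tan(π/4 + φ/2) = 6378137 × 0.241163012 = 1538170.730 m.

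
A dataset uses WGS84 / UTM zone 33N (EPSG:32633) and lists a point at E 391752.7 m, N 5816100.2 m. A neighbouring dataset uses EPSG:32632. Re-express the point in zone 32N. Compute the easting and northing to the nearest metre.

E 799116 m, N 5824036 m

UTM 33N → geographic: φ = 52.48429990°, λ = 13.40590071°.
UTM 32N (λ₀ = 9°) forward: E = 799116.430 m, N = 5824035.675 m.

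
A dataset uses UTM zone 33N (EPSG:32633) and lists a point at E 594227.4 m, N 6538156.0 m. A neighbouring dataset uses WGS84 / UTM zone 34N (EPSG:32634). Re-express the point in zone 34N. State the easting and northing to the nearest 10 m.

UTM 33N → geographic: φ = 58.97260028°, λ = 16.63890057°.
UTM 34N (λ₀ = 21°) forward: E = 249359.276 m, N = 6545181.131 m.

E 249360 m, N 6545180 m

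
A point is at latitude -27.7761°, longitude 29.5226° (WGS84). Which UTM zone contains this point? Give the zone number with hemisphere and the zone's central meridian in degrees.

UTM zone = ⌊(λ + 180)/6⌋ + 1; 29.5226° ∈ [24°, 30°) → zone 35.
Hemisphere: S (φ < 0).
Central meridian λ₀ = 6×35 − 183 = 27°.

Zone 35S, central meridian 27°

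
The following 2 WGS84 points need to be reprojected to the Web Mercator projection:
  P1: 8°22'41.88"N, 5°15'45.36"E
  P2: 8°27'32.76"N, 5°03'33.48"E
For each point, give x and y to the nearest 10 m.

Web Mercator: x = R·λ, y = R·ln tan(π/4+φ/2), R = 6378137 m.
P1 (8.3783°, 5.2626°) → (585829.952, 936009.827) m.
P2 (8.4591°, 5.0593°) → (563198.700, 945102.419) m.

P1: x 585830 m, y 936010 m; P2: x 563200 m, y 945100 m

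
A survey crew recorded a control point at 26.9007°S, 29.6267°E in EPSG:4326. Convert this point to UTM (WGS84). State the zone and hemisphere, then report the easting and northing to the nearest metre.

Zone 35S: E 760891 m, N 7021856 m

Longitude 29.6267° lies in the 6° band [24°, 30°), giving zone 35; latitude is south of the equator, so 35S.
Zone 35 central meridian λ₀ = 6×35 − 183 = 27°; Δλ = +2.6267°.
Transverse Mercator on WGS84 with k₀ = 0.9996 gives E = 760891.406 m, N = 7021856.099 m.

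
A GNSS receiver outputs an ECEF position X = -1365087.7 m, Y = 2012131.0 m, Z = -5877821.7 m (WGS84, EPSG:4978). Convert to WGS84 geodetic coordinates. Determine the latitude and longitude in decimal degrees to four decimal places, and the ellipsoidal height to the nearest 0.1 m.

lat -67.6621°, lon 124.1541°, h 1026.5 m

λ = atan2(Y, X) = 124.15410023°; p = √(X²+Y²) = 2431488.3 m.
Bowring's method on WGS84 (a = 6378137 m, b = 6356752.314 m) gives φ = -67.66210001°, h = 1026.527 m.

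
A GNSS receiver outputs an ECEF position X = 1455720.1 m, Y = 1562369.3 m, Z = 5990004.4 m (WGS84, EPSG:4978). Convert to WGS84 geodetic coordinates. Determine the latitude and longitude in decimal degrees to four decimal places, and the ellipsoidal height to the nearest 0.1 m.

lat 70.5002°, lon 47.0238°, h 113.7 m

λ = atan2(Y, X) = 47.02379942°; p = √(X²+Y²) = 2135443.5 m.
Bowring's method on WGS84 (a = 6378137 m, b = 6356752.314 m) gives φ = 70.50020014°, h = 113.653 m.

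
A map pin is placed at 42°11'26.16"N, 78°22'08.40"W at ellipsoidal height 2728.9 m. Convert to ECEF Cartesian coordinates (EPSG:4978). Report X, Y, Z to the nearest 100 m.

WGS84: a = 6378137 m, e² = 0.006694380; N(φ) = a/√(1−e²sin²φ) = 6387788.153 m.
X = (N+h)·cosφ·cosλ = 954578.817 m; Y = (N+h)·cosφ·sinλ = -4637605.107 m; Z = (N(1−e²)+h)·sinφ = 4263146.031 m.

X 954600 m, Y -4637600 m, Z 4263100 m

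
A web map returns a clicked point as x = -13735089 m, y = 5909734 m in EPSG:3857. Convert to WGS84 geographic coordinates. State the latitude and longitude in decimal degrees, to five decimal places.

R = 6378137 m. λ = x/R = -123.38440377°.
φ = 2·arctan(exp(y/R)) − 90° = 2·arctan(2.52581) − 90° = 46.80150127°.

lat 46.80150°, lon -123.38440°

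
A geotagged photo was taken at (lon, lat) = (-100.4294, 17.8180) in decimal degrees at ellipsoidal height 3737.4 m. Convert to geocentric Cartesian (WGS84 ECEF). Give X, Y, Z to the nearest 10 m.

WGS84: a = 6378137 m, e² = 0.006694380; N(φ) = a/√(1−e²sin²φ) = 6380136.887 m.
X = (N+h)·cosφ·cosλ = -1100201.394 m; Y = (N+h)·cosφ·sinλ = -5977250.174 m; Z = (N(1−e²)+h)·sinφ = 1940360.501 m.

X -1100200 m, Y -5977250 m, Z 1940360 m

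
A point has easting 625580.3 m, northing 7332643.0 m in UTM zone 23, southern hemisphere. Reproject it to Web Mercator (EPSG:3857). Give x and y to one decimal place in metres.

Unproject from UTM 23S (λ₀ = -45°) → φ = -24.11359961°, λ = -43.76430031°.
Web Mercator (R = 6378137 m): x = -4871819.626 m, y = -2767256.838 m.

x -4871819.6 m, y -2767256.8 m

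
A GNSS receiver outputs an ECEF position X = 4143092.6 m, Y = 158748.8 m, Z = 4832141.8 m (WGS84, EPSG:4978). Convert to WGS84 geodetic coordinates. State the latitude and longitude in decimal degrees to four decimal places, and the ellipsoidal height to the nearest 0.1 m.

λ = atan2(Y, X) = 2.19430019°; p = √(X²+Y²) = 4146132.8 m.
Bowring's method on WGS84 (a = 6378137 m, b = 6356752.314 m) gives φ = 49.55940020°, h = 1309.987 m.

lat 49.5594°, lon 2.1943°, h 1310.0 m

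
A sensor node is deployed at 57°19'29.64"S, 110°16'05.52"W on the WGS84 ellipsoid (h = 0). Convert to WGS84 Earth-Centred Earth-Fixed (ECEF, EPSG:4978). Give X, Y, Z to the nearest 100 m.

WGS84: a = 6378137 m, e² = 0.006694380; N(φ) = a/√(1−e²sin²φ) = 6393317.432 m.
X = (N+h)·cosφ·cosλ = -1195682.547 m; Y = (N+h)·cosφ·sinλ = -3237871.657 m; Z = (N(1−e²)+h)·sinφ = -5345519.961 m.

X -1195700 m, Y -3237900 m, Z -5345500 m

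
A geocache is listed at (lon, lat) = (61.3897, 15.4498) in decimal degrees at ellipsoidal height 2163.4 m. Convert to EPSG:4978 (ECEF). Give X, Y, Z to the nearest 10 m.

WGS84: a = 6378137 m, e² = 0.006694380; N(φ) = a/√(1−e²sin²φ) = 6379652.576 m.
X = (N+h)·cosφ·cosλ = 2945502.148 m; Y = (N+h)·cosφ·sinλ = 5400123.068 m; Z = (N(1−e²)+h)·sinφ = 1688700.275 m.

X 2945500 m, Y 5400120 m, Z 1688700 m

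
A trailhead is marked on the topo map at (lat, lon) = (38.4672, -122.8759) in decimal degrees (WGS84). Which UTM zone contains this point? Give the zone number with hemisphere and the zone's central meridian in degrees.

Zone 10N, central meridian -123°

UTM zone = ⌊(λ + 180)/6⌋ + 1; -122.8759° ∈ [-126°, -120°) → zone 10.
Hemisphere: N (φ ≥ 0).
Central meridian λ₀ = 6×10 − 183 = -123°.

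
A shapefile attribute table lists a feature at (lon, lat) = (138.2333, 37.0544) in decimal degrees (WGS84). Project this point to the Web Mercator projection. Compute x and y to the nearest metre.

x 15388061 m, y 4446692 m

Web Mercator is spherical with R = a = 6378137 m.
x = R·λ = 6378137 × 2.412626221 = 15388060.567 m.
y = R·ln tan(π/4 + φ/2) = 6378137 × 0.697177273 = 4446692.161 m.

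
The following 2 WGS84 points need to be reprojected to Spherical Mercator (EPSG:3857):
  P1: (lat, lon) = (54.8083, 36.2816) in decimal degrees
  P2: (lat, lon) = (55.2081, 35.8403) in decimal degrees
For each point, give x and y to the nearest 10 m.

Web Mercator: x = R·λ, y = R·ln tan(π/4+φ/2), R = 6378137 m.
P1 (54.8083°, 36.2816°) → (4038849.237, 7324749.589) m.
P2 (55.2081°, 35.8403°) → (3989723.946, 7402359.281) m.

P1: x 4038850 m, y 7324750 m; P2: x 3989720 m, y 7402360 m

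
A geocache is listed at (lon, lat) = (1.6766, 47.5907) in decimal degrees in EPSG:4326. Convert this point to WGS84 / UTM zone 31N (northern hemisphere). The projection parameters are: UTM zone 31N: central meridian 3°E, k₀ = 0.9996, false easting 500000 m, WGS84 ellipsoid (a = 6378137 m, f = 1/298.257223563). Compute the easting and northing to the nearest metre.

Zone 31 central meridian λ₀ = 6×31 − 183 = 3°; Δλ = -1.3234°.
Transverse Mercator on WGS84 with k₀ = 0.9996 gives E = 400502.777 m, N = 5271658.348 m.

E 400503 m, N 5271658 m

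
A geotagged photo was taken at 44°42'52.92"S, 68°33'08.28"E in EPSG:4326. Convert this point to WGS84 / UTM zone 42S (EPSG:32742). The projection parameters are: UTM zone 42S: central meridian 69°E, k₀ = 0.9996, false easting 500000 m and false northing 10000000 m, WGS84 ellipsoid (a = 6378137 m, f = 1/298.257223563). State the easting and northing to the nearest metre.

Zone 42 central meridian λ₀ = 6×42 − 183 = 69°; Δλ = -0.4477°.
Transverse Mercator on WGS84 with k₀ = 0.9996 gives E = 464539.717 m, N = 5048644.544 m.

E 464540 m, N 5048645 m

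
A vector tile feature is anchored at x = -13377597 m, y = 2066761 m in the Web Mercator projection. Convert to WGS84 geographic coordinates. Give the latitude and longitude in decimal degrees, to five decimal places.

lat 18.24940°, lon -120.17300°

R = 6378137 m. λ = x/R = -120.17299850°.
φ = 2·arctan(exp(y/R)) − 90° = 2·arctan(1.38270) − 90° = 18.24939888°.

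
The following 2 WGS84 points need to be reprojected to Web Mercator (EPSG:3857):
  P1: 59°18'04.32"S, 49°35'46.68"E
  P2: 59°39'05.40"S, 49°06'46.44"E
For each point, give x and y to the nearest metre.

P1: x 5521035 m, y -8245775 m; P2: x 5467223 m, y -8322554 m

Web Mercator: x = R·λ, y = R·ln tan(π/4+φ/2), R = 6378137 m.
P1 (-59.3012°, 49.5963°) → (5521034.861, -8245774.523) m.
P2 (-59.6515°, 49.1129°) → (5467223.019, -8322553.594) m.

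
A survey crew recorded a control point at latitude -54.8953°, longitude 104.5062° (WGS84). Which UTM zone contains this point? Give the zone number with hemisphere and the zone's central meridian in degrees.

UTM zone = ⌊(λ + 180)/6⌋ + 1; 104.5062° ∈ [102°, 108°) → zone 48.
Hemisphere: S (φ < 0).
Central meridian λ₀ = 6×48 − 183 = 105°.

Zone 48S, central meridian 105°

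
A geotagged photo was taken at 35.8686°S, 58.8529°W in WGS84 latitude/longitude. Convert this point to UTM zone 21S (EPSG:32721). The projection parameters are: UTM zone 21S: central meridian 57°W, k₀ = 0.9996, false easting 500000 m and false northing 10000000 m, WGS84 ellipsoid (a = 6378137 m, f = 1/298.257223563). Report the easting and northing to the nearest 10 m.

E 332720 m, N 6029040 m

Zone 21 central meridian λ₀ = 6×21 − 183 = -57°; Δλ = -1.8529°.
Transverse Mercator on WGS84 with k₀ = 0.9996 gives E = 332716.717 m, N = 6029040.365 m.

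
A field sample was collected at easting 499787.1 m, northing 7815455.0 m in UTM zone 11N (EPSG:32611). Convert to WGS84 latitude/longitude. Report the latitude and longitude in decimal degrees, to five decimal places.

Zone 11N: λ₀ = -117°, k₀ = 0.9996, false easting 500000 m.
Meridian distance M = (N − FN)/k₀ = 7818582.4 m.
Inverse transverse Mercator on WGS84 gives φ = 70.44459979°, λ = -117.00569907°.

lat 70.44460°, lon -117.00570°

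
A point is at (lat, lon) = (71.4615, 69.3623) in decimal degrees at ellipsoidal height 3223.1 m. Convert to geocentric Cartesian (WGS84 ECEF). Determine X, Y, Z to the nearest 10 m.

WGS84: a = 6378137 m, e² = 0.006694380; N(φ) = a/√(1−e²sin²φ) = 6397414.796 m.
X = (N+h)·cosφ·cosλ = 717261.710 m; Y = (N+h)·cosφ·sinλ = 1904438.086 m; Z = (N(1−e²)+h)·sinφ = 6027905.796 m.

X 717260 m, Y 1904440 m, Z 6027910 m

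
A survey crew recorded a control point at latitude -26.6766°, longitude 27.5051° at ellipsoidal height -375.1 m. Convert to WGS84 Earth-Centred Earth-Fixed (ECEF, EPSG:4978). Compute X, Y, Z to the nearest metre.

X 5058148 m, Y 2633677 m, Z -2846074 m

WGS84: a = 6378137 m, e² = 0.006694380; N(φ) = a/√(1−e²sin²φ) = 6382444.426 m.
X = (N+h)·cosφ·cosλ = 5058147.817 m; Y = (N+h)·cosφ·sinλ = 2633677.361 m; Z = (N(1−e²)+h)·sinφ = -2846073.962 m.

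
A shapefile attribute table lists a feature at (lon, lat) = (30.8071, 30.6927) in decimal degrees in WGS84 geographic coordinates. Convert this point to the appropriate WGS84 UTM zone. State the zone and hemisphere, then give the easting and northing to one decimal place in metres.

Zone 36N: E 289959.4 m, N 3397598.5 m

Longitude 30.8071° lies in the 6° band [30°, 36°), giving zone 36; latitude is north of the equator, so 36N.
Zone 36 central meridian λ₀ = 6×36 − 183 = 33°; Δλ = -2.1929°.
Transverse Mercator on WGS84 with k₀ = 0.9996 gives E = 289959.418 m, N = 3397598.487 m.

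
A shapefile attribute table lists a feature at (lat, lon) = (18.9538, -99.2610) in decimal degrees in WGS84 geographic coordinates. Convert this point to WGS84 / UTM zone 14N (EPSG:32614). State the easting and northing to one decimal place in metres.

Zone 14 central meridian λ₀ = 6×14 − 183 = -99°; Δλ = -0.2610°.
Transverse Mercator on WGS84 with k₀ = 0.9996 gives E = 472522.130 m, N = 2095735.865 m.

E 472522.1 m, N 2095735.9 m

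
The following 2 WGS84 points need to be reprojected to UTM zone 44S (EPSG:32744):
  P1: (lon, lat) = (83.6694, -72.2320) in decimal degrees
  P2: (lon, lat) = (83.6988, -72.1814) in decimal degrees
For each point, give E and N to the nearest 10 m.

UTM zone 44S: λ₀ = 81°, k₀ = 0.9996.
P1 (-72.2320°, 83.6694°) → (590894.609, 1983172.718) m.
P2 (-72.1814°, 83.6988°) → (592148.193, 1988767.085) m.

P1: E 590890 m, N 1983170 m; P2: E 592150 m, N 1988770 m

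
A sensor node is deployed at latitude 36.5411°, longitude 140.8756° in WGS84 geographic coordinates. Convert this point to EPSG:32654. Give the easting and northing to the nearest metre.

Zone 54 central meridian λ₀ = 6×54 − 183 = 141°; Δλ = -0.1244°.
Transverse Mercator on WGS84 with k₀ = 0.9996 gives E = 488865.213 m, N = 4043974.268 m.

E 488865 m, N 4043974 m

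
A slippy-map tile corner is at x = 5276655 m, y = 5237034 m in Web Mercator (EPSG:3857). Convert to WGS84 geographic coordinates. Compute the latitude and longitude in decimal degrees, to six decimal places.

lat 42.505697°, lon 47.400998°

R = 6378137 m. λ = x/R = 47.40099836°.
φ = 2·arctan(exp(y/R)) − 90° = 2·arctan(2.27298) − 90° = 42.50569702°.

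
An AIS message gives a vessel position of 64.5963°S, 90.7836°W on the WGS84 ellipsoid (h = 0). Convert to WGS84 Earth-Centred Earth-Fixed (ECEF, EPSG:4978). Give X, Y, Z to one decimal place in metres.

X -37522.5 m, Y -2743426.3 m, Z -5738545.0 m

WGS84: a = 6378137 m, e² = 0.006694380; N(φ) = a/√(1−e²sin²φ) = 6395628.587 m.
X = (N+h)·cosφ·cosλ = -37522.535 m; Y = (N+h)·cosφ·sinλ = -2743426.293 m; Z = (N(1−e²)+h)·sinφ = -5738544.9502 m.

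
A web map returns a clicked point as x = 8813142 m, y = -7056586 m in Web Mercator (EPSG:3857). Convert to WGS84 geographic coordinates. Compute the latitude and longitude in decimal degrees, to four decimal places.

R = 6378137 m. λ = x/R = 79.16980160°.
φ = 2·arctan(exp(y/R)) − 90° = 2·arctan(0.33076) − 90° = -53.39600119°.

lat -53.3960°, lon 79.1698°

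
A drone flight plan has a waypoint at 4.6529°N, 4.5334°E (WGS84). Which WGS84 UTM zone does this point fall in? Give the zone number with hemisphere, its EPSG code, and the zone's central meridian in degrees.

Zone 31N (EPSG:32631), central meridian 3°

UTM zone = ⌊(λ + 180)/6⌋ + 1; 4.5334° ∈ [0°, 6°) → zone 31.
Hemisphere: N (φ ≥ 0).
Central meridian λ₀ = 6×31 − 183 = 3°.
EPSG code: 32631.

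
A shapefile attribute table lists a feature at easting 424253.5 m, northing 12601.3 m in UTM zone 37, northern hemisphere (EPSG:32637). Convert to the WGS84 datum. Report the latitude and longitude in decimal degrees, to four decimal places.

lat 0.1140°, lon 38.3193°

Zone 37N: λ₀ = 39°, k₀ = 0.9996, false easting 500000 m.
Meridian distance M = (N − FN)/k₀ = 12606.3 m.
Inverse transverse Mercator on WGS84 gives φ = 0.11399981°, λ = 38.31930011°.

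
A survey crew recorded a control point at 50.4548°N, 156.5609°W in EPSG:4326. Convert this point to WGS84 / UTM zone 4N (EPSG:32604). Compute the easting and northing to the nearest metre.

Zone 4 central meridian λ₀ = 6×4 − 183 = -159°; Δλ = +2.4391°.
Transverse Mercator on WGS84 with k₀ = 0.9996 gives E = 673138.749 m, N = 5592042.025 m.

E 673139 m, N 5592042 m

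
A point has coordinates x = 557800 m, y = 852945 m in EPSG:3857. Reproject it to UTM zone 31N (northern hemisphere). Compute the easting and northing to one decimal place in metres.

Web Mercator inverse (R = 6378137 m) → φ = 7.63939915°, λ = 5.01080265°.
UTM 31N forward: E = 721823.395 m, N = 844950.827 m.

E 721823.4 m, N 844950.8 m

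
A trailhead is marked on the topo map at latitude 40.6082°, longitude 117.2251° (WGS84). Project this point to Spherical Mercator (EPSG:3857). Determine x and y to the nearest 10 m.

Web Mercator is spherical with R = a = 6378137 m.
x = R·λ = 6378137 × 2.045963961 = 13049438.440 m.
y = R·ln tan(π/4 + φ/2) = 6378137 × 0.776829016 = 4954721.892 m.

x 13049440 m, y 4954720 m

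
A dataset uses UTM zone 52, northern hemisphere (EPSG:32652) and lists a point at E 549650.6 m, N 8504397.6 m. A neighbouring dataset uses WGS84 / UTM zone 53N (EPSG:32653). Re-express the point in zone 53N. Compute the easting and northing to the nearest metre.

E 394667 m, N 8507237 m

UTM 52N → geographic: φ = 76.61299997°, λ = 130.92139924°.
UTM 53N (λ₀ = 135°) forward: E = 394667.308 m, N = 8507236.520 m.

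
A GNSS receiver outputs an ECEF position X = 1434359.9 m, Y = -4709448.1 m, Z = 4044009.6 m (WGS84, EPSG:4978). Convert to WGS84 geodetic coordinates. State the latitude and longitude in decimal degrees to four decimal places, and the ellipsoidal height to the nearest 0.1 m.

lat 39.5901°, lon -73.0608°, h 1556.9 m

λ = atan2(Y, X) = -73.06080053°; p = √(X²+Y²) = 4923036.6 m.
Bowring's method on WGS84 (a = 6378137 m, b = 6356752.314 m) gives φ = 39.59009999°, h = 1556.890 m.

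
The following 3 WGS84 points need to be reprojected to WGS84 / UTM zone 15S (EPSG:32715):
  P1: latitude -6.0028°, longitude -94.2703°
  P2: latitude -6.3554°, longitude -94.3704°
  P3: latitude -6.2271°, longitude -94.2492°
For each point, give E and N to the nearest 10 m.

UTM zone 15S: λ₀ = -93°, k₀ = 0.9996.
P1 (-6.0028°, -94.2703°) → (359405.992, 9336322.906) m.
P2 (-6.3554°, -94.3704°) → (348425.533, 9297307.801) m.
P3 (-6.2271°, -94.2492°) → (361799.270, 9311527.763) m.

P1: E 359410 m, N 9336320 m; P2: E 348430 m, N 9297310 m; P3: E 361800 m, N 9311530 m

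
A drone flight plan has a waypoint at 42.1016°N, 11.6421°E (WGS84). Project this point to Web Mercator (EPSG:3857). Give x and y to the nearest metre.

Web Mercator is spherical with R = a = 6378137 m.
x = R·λ = 6378137 × 0.203192977 = 1295992.644 m.
y = R·ln tan(π/4 + φ/2) = 6378137 × 0.811555287 = 5176210.802 m.

x 1295993 m, y 5176211 m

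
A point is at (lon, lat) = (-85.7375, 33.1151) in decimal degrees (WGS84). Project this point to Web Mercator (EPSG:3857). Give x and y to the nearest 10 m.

Web Mercator is spherical with R = a = 6378137 m.
x = R·λ = 6378137 × -1.496401667 = -9544254.842 m.
y = R·ln tan(π/4 + φ/2) = 6378137 × 0.613124420 = 3910591.548 m.

x -9544250 m, y 3910590 m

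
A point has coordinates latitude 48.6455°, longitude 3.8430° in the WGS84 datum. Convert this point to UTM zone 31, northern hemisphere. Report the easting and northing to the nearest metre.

E 562095 m, N 5388392 m

Zone 31 central meridian λ₀ = 6×31 − 183 = 3°; Δλ = +0.8430°.
Transverse Mercator on WGS84 with k₀ = 0.9996 gives E = 562095.266 m, N = 5388391.824 m.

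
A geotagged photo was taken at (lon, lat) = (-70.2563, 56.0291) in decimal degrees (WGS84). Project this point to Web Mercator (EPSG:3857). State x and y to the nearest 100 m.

Web Mercator is spherical with R = a = 6378137 m.
x = R·λ = 6378137 × -1.226203755 = -7820895.541 m.
y = R·ln tan(π/4 + φ/2) = 6378137 × 1.185959290 = 7564210.825 m.

x -7820900 m, y 7564200 m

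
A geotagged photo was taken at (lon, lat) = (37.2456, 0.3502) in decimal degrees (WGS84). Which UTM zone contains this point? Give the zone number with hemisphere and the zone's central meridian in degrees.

UTM zone = ⌊(λ + 180)/6⌋ + 1; 37.2456° ∈ [36°, 42°) → zone 37.
Hemisphere: N (φ ≥ 0).
Central meridian λ₀ = 6×37 − 183 = 39°.

Zone 37N, central meridian 39°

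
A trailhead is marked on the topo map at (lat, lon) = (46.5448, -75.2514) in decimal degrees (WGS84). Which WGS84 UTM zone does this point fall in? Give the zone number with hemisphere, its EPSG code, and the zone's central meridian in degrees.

Zone 18N (EPSG:32618), central meridian -75°

UTM zone = ⌊(λ + 180)/6⌋ + 1; -75.2514° ∈ [-78°, -72°) → zone 18.
Hemisphere: N (φ ≥ 0).
Central meridian λ₀ = 6×18 − 183 = -75°.
EPSG code: 32618.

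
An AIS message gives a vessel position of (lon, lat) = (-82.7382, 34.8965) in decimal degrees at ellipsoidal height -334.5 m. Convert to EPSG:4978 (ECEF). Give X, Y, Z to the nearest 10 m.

X 661940 m, Y -5194730 m, Z 3628260 m

WGS84: a = 6378137 m, e² = 0.006694380; N(φ) = a/√(1−e²sin²φ) = 6385135.840 m.
X = (N+h)·cosφ·cosλ = 661939.782 m; Y = (N+h)·cosφ·sinλ = -5194725.803 m; Z = (N(1−e²)+h)·sinφ = 3628263.890 m.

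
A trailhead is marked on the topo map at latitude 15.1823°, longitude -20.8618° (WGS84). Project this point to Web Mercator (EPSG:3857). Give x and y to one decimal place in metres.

x -2322325.0 m, y 1710218.6 m

Web Mercator is spherical with R = a = 6378137 m.
x = R·λ = 6378137 × -0.364107098 = -2322324.953 m.
y = R·ln tan(π/4 + φ/2) = 6378137 × 0.268137633 = 1710218.558 m.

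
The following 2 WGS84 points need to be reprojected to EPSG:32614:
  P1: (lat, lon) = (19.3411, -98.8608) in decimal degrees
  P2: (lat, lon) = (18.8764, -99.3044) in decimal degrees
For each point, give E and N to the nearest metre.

UTM zone 14N: λ₀ = -99°, k₀ = 0.9996.
P1 (19.3411°, -98.8608°) → (514620.685, 2138575.995) m.
P2 (18.8764°, -99.3044°) → (467938.232, 2087179.030) m.

P1: E 514621 m, N 2138576 m; P2: E 467938 m, N 2087179 m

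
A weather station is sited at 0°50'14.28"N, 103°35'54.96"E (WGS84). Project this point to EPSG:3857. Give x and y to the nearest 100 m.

x 11532500 m, y 93200 m

Web Mercator is spherical with R = a = 6378137 m.
x = R·λ = 6378137 × 1.808136670 = 11532543.399 m.
y = R·ln tan(π/4 + φ/2) = 6378137 × 0.014614162 = 93211.127 m.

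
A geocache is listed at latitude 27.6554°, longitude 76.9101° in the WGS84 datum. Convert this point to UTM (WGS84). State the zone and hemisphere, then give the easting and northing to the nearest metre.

Longitude 76.9101° lies in the 6° band [72°, 78°), giving zone 43; latitude is north of the equator, so 43N.
Zone 43 central meridian λ₀ = 6×43 − 183 = 75°; Δλ = +1.9101°.
Transverse Mercator on WGS84 with k₀ = 0.9996 gives E = 688419.908 m, N = 3060488.346 m.

Zone 43N: E 688420 m, N 3060488 m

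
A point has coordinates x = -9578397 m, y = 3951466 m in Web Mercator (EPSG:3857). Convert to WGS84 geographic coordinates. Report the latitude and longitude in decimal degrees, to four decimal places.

lat 33.4221°, lon -86.0442°

R = 6378137 m. λ = x/R = -86.04420422°.
φ = 2·arctan(exp(y/R)) − 90° = 2·arctan(1.85806) − 90° = 33.42210271°.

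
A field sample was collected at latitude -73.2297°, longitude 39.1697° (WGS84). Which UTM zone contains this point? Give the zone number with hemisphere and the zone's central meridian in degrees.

Zone 37S, central meridian 39°

UTM zone = ⌊(λ + 180)/6⌋ + 1; 39.1697° ∈ [36°, 42°) → zone 37.
Hemisphere: S (φ < 0).
Central meridian λ₀ = 6×37 − 183 = 39°.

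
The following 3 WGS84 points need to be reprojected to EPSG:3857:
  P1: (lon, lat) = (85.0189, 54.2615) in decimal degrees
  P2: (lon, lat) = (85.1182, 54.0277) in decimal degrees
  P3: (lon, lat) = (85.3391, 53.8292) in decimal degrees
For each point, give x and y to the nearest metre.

P1: x 9464261 m, y 7219838 m; P2: x 9475315 m, y 7175404 m; P3: x 9499905 m, y 7137875 m

Web Mercator: x = R·λ, y = R·ln tan(π/4+φ/2), R = 6378137 m.
P1 (54.2615°, 85.0189°) → (9464260.656, 7219837.646) m.
P2 (54.0277°, 85.1182°) → (9475314.681, 7175404.089) m.
P3 (53.8292°, 85.3391°) → (9499905.157, 7137874.951) m.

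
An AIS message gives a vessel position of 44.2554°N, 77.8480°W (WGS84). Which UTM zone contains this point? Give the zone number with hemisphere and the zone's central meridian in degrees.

UTM zone = ⌊(λ + 180)/6⌋ + 1; -77.8480° ∈ [-78°, -72°) → zone 18.
Hemisphere: N (φ ≥ 0).
Central meridian λ₀ = 6×18 − 183 = -75°.

Zone 18N, central meridian -75°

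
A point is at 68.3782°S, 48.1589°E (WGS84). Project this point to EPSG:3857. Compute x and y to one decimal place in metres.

x 5361024.2 m, y -10560313.7 m

Web Mercator is spherical with R = a = 6378137 m.
x = R·λ = 6378137 × 0.840531369 = 5361024.225 m.
y = R·ln tan(π/4 + φ/2) = 6378137 × -1.655705054 = -10560313.664 m.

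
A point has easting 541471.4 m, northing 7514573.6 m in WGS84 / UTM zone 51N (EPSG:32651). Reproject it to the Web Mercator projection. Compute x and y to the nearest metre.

Unproject from UTM 51N (λ₀ = 123°) → φ = 67.74329965°, λ = 123.98119915°.
Web Mercator (R = 6378137 m): x = 13801523.958 m, y = 10371134.877 m.

x 13801524 m, y 10371135 m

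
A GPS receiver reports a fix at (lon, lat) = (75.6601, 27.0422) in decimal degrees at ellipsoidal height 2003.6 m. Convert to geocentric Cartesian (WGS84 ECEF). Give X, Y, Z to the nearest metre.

WGS84: a = 6378137 m, e² = 0.006694380; N(φ) = a/√(1−e²sin²φ) = 6382554.465 m.
X = (N+h)·cosφ·cosλ = 1408408.364 m; Y = (N+h)·cosφ·sinλ = 5509373.553 m; Z = (N(1−e²)+h)·sinφ = 2883292.002 m.

X 1408408 m, Y 5509374 m, Z 2883292 m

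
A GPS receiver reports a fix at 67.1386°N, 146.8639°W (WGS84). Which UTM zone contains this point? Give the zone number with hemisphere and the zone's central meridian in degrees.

UTM zone = ⌊(λ + 180)/6⌋ + 1; -146.8639° ∈ [-150°, -144°) → zone 6.
Hemisphere: N (φ ≥ 0).
Central meridian λ₀ = 6×6 − 183 = -147°.

Zone 6N, central meridian -147°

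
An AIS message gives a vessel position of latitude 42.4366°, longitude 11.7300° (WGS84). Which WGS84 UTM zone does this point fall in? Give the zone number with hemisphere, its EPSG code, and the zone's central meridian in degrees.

UTM zone = ⌊(λ + 180)/6⌋ + 1; 11.7300° ∈ [6°, 12°) → zone 32.
Hemisphere: N (φ ≥ 0).
Central meridian λ₀ = 6×32 − 183 = 9°.
EPSG code: 32632.

Zone 32N (EPSG:32632), central meridian 9°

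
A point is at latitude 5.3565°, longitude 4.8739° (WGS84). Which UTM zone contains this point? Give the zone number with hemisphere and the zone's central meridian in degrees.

UTM zone = ⌊(λ + 180)/6⌋ + 1; 4.8739° ∈ [0°, 6°) → zone 31.
Hemisphere: N (φ ≥ 0).
Central meridian λ₀ = 6×31 − 183 = 3°.

Zone 31N, central meridian 3°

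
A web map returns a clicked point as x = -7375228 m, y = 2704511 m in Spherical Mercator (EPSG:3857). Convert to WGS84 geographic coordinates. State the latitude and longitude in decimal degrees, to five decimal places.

lat 23.59810°, lon -66.25280°

R = 6378137 m. λ = x/R = -66.25280036°.
φ = 2·arctan(exp(y/R)) − 90° = 2·arctan(1.52810) − 90° = 23.59810199°.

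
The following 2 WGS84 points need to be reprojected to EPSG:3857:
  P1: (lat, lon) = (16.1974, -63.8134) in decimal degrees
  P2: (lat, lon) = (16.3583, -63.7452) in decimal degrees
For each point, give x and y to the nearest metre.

P1: x -7103675 m, y 1827594 m; P2: x -7096083 m, y 1846253 m

Web Mercator: x = R·λ, y = R·ln tan(π/4+φ/2), R = 6378137 m.
P1 (16.1974°, -63.8134°) → (-7103675.194, 1827594.137) m.
P2 (16.3583°, -63.7452°) → (-7096083.205, 1846253.432) m.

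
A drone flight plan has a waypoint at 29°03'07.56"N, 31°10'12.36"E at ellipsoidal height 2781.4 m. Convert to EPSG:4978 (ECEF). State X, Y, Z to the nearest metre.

X 4776552 m, Y 2889377 m, Z 3080301 m

WGS84: a = 6378137 m, e² = 0.006694380; N(φ) = a/√(1−e²sin²φ) = 6383177.279 m.
X = (N+h)·cosφ·cosλ = 4776551.904 m; Y = (N+h)·cosφ·sinλ = 2889376.823 m; Z = (N(1−e²)+h)·sinφ = 3080301.137 m.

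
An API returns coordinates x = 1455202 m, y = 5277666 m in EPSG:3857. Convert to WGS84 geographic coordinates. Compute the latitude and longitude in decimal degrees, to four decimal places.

lat 42.7742°, lon 13.0723°

R = 6378137 m. λ = x/R = 13.07230198°.
φ = 2·arctan(exp(y/R)) − 90° = 2·arctan(2.28751) − 90° = 42.77420201°.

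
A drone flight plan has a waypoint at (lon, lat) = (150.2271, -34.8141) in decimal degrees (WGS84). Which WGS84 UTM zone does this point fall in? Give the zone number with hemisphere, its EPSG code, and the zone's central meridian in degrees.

Zone 56S (EPSG:32756), central meridian 153°

UTM zone = ⌊(λ + 180)/6⌋ + 1; 150.2271° ∈ [150°, 156°) → zone 56.
Hemisphere: S (φ < 0).
Central meridian λ₀ = 6×56 − 183 = 153°.
EPSG code: 32756.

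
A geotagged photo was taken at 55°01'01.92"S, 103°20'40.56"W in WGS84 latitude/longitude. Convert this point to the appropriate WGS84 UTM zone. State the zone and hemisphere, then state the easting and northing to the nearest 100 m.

Zone 13S: E 605800 m, N 3902000 m

Longitude -103.3446° lies in the 6° band [-108°, -102°), giving zone 13; latitude is south of the equator, so 13S.
Zone 13 central meridian λ₀ = 6×13 − 183 = -105°; Δλ = +1.6554°.
Transverse Mercator on WGS84 with k₀ = 0.9996 gives E = 605843.168 m, N = 3902041.670 m.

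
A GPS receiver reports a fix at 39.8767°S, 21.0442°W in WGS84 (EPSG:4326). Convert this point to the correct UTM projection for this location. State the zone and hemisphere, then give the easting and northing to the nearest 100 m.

Longitude -21.0442° lies in the 6° band [-24°, -18°), giving zone 27; latitude is south of the equator, so 27S.
Zone 27 central meridian λ₀ = 6×27 − 183 = -21°; Δλ = -0.0442°.
Transverse Mercator on WGS84 with k₀ = 0.9996 gives E = 496220.324 m, N = 5585926.795 m.

Zone 27S: E 496200 m, N 5585900 m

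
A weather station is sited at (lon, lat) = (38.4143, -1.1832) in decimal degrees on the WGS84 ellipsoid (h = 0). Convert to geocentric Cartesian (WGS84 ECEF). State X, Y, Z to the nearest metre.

X 4996457 m, Y 3962174 m, Z -130822 m

WGS84: a = 6378137 m, e² = 0.006694380; N(φ) = a/√(1−e²sin²φ) = 6378146.103 m.
X = (N+h)·cosφ·cosλ = 4996456.862 m; Y = (N+h)·cosφ·sinλ = 3962173.719 m; Z = (N(1−e²)+h)·sinφ = -130822.371 m.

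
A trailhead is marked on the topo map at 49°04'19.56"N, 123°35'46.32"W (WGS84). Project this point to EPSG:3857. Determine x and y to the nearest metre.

Web Mercator is spherical with R = a = 6378137 m.
x = R·λ = 6378137 × -2.157160633 = -13758666.048 m.
y = R·ln tan(π/4 + φ/2) = 6378137 × 0.985727356 = 6287104.122 m.

x -13758666 m, y 6287104 m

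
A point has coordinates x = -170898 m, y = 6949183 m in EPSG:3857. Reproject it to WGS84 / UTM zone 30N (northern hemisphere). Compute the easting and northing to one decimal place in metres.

Web Mercator inverse (R = 6378137 m) → φ = 52.81680265°, λ = -1.53520285°.
UTM 30N forward: E = 598715.776 m, N = 5852897.077 m.

E 598715.8 m, N 5852897.1 m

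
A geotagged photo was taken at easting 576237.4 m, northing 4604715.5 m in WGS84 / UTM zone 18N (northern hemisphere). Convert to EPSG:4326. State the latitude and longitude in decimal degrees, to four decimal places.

Zone 18N: λ₀ = -75°, k₀ = 0.9996, false easting 500000 m.
Meridian distance M = (N − FN)/k₀ = 4606558.1 m.
Inverse transverse Mercator on WGS84 gives φ = 41.59049992°, λ = -74.08530009°.

lat 41.5905°, lon -74.0853°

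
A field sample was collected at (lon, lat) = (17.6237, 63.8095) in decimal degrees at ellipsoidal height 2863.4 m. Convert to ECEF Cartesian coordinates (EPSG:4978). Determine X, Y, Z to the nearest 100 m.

WGS84: a = 6378137 m, e² = 0.006694380; N(φ) = a/√(1−e²sin²φ) = 6395396.976 m.
X = (N+h)·cosφ·cosλ = 2691378.370 m; Y = (N+h)·cosφ·sinλ = 854980.966 m; Z = (N(1−e²)+h)·sinφ = 5702943.325 m.

X 2691400 m, Y 855000 m, Z 5702900 m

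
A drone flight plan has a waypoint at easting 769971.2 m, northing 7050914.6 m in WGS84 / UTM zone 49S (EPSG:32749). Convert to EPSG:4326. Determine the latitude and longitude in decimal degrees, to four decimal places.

Zone 49S: λ₀ = 111°, k₀ = 0.9996, false easting 500000 m, false northing 10000000 m.
Meridian distance M = (N − FN)/k₀ = -2950265.5 m.
Inverse transverse Mercator on WGS84 gives φ = -26.63690036°, λ = 113.71180010°.

lat -26.6369°, lon 113.7118°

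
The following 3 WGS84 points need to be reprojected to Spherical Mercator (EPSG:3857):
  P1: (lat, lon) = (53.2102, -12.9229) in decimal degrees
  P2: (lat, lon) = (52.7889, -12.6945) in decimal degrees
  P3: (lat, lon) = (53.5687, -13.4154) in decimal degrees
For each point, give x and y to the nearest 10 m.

Web Mercator: x = R·λ, y = R·ln tan(π/4+φ/2), R = 6378137 m.
P1 (53.2102°, -12.9229°) → (-1438570.648, 7021974.274) m.
P2 (52.7889°, -12.6945°) → (-1413145.276, 6944045.195) m.
P3 (53.5687°, -13.4154°) → (-1493395.497, 7088892.728) m.

P1: x -1438570 m, y 7021970 m; P2: x -1413150 m, y 6944050 m; P3: x -1493400 m, y 7088890 m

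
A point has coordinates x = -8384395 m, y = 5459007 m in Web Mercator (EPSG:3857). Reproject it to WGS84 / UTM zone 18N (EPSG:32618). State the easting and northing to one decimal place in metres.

E 474462.6 m, N 4867301.9 m

Web Mercator inverse (R = 6378137 m) → φ = 43.95840166°, λ = -75.31830177°.
UTM 18N forward: E = 474462.611 m, N = 4867301.861 m.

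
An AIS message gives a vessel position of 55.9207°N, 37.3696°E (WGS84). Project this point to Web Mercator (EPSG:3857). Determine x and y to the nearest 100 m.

Web Mercator is spherical with R = a = 6378137 m.
x = R·λ = 6378137 × 0.652222560 = 4159964.843 m.
y = R·ln tan(π/4 + φ/2) = 6378137 × 1.182578148 = 7542645.438 m.

x 4160000 m, y 7542600 m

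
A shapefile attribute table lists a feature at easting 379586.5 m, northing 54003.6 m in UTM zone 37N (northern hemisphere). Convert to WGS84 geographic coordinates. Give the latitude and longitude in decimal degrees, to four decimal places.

Zone 37N: λ₀ = 39°, k₀ = 0.9996, false easting 500000 m.
Meridian distance M = (N − FN)/k₀ = 54025.2 m.
Inverse transverse Mercator on WGS84 gives φ = 0.48849967°, λ = 37.91789997°.

lat 0.4885°, lon 37.9179°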